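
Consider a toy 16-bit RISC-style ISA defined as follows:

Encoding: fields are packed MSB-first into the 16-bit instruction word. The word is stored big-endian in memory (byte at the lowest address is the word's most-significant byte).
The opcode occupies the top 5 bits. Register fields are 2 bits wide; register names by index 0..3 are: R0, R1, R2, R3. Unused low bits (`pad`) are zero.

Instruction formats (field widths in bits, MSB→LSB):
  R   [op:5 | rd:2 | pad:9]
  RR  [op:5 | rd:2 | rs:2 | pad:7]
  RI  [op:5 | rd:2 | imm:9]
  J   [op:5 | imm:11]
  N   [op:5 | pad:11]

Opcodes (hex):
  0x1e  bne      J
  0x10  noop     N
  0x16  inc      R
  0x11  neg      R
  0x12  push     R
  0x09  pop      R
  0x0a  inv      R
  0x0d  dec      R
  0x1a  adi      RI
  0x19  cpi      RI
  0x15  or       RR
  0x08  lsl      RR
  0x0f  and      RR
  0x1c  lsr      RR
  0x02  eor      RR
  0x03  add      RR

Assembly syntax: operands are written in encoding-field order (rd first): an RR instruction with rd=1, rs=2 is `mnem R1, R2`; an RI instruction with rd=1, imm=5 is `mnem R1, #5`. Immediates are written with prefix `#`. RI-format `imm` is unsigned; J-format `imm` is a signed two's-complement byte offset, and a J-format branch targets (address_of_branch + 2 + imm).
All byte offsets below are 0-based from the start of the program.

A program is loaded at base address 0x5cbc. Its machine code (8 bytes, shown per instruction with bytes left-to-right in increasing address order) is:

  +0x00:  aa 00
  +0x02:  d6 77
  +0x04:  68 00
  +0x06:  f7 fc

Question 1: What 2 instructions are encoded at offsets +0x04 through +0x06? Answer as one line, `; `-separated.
off 0x04: read 68 00 as big → 0x6800
  top 5b → 0xd → dec [R]
  [10:9] rd=0 = R0
off 0x06: read f7 fc as big → 0xf7fc
  top 5b → 0x1e → bne [J]
  [10:0] imm=2044 (s11→-4) = #-4

dec R0; bne #-4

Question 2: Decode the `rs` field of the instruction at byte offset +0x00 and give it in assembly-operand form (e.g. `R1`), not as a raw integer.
+0x00: aa 00 ⇒ word 0xaa00 (big)
  op=0xaa00>>11=0x15 ⇒ or (RR)
  rd: (w>>9)&0x3=0x1 → R1
  rs: (w>>7)&0x3=0x0 → R0

R0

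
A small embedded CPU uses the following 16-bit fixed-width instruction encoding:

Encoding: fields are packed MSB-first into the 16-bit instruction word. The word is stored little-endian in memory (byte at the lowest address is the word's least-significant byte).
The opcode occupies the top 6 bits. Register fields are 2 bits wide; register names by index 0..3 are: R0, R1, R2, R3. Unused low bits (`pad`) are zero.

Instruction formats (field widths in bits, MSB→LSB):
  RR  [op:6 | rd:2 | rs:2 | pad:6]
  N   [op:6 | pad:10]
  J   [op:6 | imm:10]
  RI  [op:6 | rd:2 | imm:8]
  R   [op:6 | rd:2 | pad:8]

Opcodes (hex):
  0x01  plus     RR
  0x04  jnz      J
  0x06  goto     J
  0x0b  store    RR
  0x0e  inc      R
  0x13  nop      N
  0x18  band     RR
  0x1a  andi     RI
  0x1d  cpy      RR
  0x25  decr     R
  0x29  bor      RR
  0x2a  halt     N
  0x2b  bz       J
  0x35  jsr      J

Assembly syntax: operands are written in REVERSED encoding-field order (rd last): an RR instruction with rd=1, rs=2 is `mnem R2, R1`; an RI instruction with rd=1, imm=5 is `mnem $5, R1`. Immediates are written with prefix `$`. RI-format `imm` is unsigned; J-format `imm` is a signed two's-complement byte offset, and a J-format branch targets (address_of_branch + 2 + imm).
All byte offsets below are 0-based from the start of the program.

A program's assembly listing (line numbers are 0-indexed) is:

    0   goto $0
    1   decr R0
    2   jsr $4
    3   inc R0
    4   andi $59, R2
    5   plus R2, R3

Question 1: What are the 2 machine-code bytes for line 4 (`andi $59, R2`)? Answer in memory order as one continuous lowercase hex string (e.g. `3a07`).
3b6a

line 4 (andi): pack op=0x1a:6|rd=2:2|imm=59:8 = 0x6a3b; little→ 3b 6a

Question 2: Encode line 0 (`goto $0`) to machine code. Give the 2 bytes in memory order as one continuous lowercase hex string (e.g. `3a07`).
L0: goto op=0x6:6|imm=0:10 ⇒ 0x1800 ⇒ little 00 18

0018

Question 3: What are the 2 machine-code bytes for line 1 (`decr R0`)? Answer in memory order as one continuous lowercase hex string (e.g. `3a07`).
L1: decr op=0x25:6|rd=0:2|pad=0:8 ⇒ 0x9400 ⇒ little 00 94

0094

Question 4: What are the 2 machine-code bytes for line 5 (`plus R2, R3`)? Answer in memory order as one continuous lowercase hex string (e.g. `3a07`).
5. plus fields op=0x1:6|rd=3:2|rs=2:2|pad=0:6 → word 0780h → 80 07

8007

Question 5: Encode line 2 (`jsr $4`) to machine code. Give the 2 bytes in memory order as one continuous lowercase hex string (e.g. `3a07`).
04d4

line 2 (jsr): pack op=0x35:6|imm=4:10 = 0xd404; little→ 04 d4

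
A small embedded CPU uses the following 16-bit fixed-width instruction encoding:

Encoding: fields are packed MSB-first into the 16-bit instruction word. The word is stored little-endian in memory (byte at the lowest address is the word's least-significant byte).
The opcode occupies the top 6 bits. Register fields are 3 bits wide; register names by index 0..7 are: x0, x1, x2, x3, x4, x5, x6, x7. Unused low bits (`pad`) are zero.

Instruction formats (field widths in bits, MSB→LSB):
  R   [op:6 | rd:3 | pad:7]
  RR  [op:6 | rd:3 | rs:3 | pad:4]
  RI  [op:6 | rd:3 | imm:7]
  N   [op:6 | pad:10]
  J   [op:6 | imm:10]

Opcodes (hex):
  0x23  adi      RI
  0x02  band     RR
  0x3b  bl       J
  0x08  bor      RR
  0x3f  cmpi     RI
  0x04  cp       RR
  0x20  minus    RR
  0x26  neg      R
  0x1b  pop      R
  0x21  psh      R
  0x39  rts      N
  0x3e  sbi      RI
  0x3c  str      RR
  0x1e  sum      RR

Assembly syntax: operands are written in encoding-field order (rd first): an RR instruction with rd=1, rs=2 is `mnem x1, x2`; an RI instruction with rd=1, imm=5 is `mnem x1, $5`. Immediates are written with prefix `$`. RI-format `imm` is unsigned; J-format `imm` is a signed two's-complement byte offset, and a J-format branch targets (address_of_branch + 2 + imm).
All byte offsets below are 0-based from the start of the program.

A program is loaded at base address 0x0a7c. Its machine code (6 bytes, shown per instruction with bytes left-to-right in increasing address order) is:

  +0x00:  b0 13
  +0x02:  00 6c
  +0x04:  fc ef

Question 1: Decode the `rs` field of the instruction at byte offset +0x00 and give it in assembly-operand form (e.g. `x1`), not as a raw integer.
x3

[00] b0 13 → 0x13b0
  opcode bits[15:10]=0x4: cp/RR
  rd@[9:7]=0x7 ⇒ x7
  rs@[6:4]=0x3 ⇒ x3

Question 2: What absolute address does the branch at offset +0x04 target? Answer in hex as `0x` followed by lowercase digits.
0x0a7e

off 0x04: read fc ef as little → 0xeffc
  op=0xeffc>>10=0x3b ⇒ bl (J)
  imm: (w>>0)&0x3ff=0x3fc (s10→-4) → $-4
  target = base 0x0a7c + off 0x04 + 2 + imm -4 = 0x0a7e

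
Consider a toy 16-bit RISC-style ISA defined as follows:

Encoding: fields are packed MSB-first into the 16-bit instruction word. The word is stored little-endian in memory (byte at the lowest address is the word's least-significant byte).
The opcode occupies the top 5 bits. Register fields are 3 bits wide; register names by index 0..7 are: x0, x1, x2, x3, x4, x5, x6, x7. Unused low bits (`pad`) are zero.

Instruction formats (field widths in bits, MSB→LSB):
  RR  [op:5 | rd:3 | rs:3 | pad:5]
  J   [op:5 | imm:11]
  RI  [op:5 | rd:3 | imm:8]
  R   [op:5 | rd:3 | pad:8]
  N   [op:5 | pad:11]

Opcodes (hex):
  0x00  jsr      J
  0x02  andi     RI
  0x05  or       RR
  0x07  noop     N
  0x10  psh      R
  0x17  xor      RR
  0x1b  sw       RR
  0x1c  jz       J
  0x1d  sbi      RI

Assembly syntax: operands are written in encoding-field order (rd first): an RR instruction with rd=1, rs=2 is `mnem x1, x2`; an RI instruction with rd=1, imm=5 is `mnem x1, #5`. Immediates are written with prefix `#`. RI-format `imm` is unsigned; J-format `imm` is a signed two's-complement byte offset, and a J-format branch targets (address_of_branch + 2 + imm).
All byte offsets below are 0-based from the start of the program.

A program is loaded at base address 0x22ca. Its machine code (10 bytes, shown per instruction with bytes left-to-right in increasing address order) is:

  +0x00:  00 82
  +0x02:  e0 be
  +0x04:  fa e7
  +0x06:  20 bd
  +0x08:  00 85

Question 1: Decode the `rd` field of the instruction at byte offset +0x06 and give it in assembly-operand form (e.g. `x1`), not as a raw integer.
x5

@+06  little-endian(20 bd) = 0xbd20
  top 5b → 0x17 → xor [RR]
  rd@[10:8]=0x5 ⇒ x5
  rs@[7:5]=0x1 ⇒ x1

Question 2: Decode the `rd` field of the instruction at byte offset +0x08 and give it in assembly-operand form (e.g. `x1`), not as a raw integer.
x5

[08] 00 85 → 0x8500
  opcode bits[15:11]=0x10: psh/R
  rd@[10:8]=0x5 ⇒ x5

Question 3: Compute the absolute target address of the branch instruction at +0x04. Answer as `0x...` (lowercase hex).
0x22ca

off 0x04: read fa e7 as little → 0xe7fa
  opcode bits[15:11]=0x1c: jz/J
  [10:0] imm=2042 (s11→-6) = #-6
  target = base 0x22ca + off 0x04 + 2 + imm -6 = 0x22ca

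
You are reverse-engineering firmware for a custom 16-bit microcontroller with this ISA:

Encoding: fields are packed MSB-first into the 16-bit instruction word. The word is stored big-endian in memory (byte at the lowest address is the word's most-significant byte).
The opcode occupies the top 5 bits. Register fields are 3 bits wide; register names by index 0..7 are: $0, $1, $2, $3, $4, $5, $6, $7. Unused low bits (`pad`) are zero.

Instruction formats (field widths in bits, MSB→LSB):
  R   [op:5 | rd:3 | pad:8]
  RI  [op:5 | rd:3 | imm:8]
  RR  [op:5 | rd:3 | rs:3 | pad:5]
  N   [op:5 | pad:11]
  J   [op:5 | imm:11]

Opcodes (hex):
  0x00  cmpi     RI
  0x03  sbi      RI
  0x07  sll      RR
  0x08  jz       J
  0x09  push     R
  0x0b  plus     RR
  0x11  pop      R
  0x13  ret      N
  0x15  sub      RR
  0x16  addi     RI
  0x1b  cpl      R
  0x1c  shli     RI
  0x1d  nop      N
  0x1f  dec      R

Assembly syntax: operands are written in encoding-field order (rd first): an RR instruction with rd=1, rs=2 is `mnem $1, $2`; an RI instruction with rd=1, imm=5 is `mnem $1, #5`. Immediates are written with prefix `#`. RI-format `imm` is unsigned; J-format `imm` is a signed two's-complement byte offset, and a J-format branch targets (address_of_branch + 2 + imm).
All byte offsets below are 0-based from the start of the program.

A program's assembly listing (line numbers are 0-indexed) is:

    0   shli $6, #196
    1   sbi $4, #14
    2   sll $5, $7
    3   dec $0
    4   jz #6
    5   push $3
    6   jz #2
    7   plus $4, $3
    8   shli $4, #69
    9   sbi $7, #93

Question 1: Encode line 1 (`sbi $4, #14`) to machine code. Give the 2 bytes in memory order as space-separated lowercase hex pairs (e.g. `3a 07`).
L1: sbi op=0x3:5|rd=4:3|imm=14:8 ⇒ 0x1c0e ⇒ big 1c 0e

1c 0e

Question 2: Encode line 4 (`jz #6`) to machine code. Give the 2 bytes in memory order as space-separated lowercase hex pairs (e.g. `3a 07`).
L4: jz op=0x8:5|imm=6:11 ⇒ 0x4006 ⇒ big 40 06

40 06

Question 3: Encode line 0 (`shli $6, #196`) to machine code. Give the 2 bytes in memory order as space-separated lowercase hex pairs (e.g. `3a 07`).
e6 c4

line 0 (shli): pack op=0x1c:5|rd=6:3|imm=196:8 = 0xe6c4; big→ e6 c4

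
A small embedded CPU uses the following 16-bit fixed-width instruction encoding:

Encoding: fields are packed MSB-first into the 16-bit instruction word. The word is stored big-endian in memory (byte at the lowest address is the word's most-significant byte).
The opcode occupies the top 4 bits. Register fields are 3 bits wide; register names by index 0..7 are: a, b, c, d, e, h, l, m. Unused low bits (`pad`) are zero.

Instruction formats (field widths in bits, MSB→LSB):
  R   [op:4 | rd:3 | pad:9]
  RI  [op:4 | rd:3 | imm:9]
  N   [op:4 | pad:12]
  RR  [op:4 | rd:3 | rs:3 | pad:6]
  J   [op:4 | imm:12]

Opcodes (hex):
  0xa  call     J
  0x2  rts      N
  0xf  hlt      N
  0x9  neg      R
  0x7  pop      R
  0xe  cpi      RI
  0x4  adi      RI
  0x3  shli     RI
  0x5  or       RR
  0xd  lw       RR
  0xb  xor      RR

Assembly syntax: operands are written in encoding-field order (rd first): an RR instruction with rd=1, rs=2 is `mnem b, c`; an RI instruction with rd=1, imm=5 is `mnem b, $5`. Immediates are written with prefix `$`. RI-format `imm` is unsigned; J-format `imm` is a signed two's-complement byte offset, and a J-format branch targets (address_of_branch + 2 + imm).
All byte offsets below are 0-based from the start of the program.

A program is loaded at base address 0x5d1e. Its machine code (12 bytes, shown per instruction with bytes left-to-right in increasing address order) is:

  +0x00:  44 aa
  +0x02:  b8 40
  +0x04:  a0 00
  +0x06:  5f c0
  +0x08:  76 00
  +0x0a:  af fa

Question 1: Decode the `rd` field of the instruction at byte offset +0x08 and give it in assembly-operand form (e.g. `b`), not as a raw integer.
d

@+08  big-endian(76 00) = 0x7600
  opcode bits[15:12]=0x7: pop/R
  rd@[11:9]=0x3 ⇒ d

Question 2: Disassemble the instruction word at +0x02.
+0x02: b8 40 ⇒ word 0xb840 (big)
  op=0xb840>>12=0xb ⇒ xor (RR)
  [11:9] rd=4 = e
  [8:6] rs=1 = b

xor e, b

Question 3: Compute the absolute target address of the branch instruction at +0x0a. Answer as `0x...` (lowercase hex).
0x5d24

[0a] af fa → 0xaffa
  opcode bits[15:12]=0xa: call/J
  imm: (w>>0)&0xfff=0xffa (s12→-6) → $-6
  target = base 0x5d1e + off 0x0a + 2 + imm -6 = 0x5d24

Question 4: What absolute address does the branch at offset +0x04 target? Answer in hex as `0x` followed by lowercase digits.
0x5d24

+0x04: a0 00 ⇒ word 0xa000 (big)
  opcode bits[15:12]=0xa: call/J
  imm@[11:0]=0x0 ⇒ $0
  target = base 0x5d1e + off 0x04 + 2 + imm 0 = 0x5d24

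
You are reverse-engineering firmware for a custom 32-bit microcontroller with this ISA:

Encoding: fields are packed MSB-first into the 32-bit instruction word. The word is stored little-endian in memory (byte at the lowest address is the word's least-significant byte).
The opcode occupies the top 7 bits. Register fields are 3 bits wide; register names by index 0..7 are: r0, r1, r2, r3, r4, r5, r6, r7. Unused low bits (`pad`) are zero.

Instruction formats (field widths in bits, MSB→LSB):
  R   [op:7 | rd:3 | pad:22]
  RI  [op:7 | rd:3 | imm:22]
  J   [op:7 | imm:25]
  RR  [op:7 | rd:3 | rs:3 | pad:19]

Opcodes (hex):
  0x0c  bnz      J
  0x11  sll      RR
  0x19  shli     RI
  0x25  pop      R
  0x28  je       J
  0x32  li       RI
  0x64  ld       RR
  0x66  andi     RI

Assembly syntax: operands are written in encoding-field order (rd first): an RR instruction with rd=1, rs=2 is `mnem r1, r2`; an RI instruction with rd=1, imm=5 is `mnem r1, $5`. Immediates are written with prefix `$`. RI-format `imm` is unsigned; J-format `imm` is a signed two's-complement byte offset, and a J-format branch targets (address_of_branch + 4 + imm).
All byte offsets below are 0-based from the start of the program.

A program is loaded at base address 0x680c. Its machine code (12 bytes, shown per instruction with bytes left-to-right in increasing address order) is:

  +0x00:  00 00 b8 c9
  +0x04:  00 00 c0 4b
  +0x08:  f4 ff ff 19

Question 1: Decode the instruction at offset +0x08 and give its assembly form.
+0x08: f4 ff ff 19 ⇒ word 0x19fffff4 (little)
  op=0x19fffff4>>25=0xc ⇒ bnz (J)
  imm: (w>>0)&0x1ffffff=0x1fffff4 (s25→-12) → $-12

bnz $-12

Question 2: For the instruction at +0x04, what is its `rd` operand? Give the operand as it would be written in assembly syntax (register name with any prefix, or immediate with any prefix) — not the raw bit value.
+0x04: 00 00 c0 4b ⇒ word 0x4bc00000 (little)
  opcode bits[31:25]=0x25: pop/R
  rd@[24:22]=0x7 ⇒ r7

r7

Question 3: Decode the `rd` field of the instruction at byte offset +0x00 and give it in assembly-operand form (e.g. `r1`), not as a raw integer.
r6

off 0x00: read 00 00 b8 c9 as little → 0xc9b80000
  opcode bits[31:25]=0x64: ld/RR
  rd: (w>>22)&0x7=0x6 → r6
  rs: (w>>19)&0x7=0x7 → r7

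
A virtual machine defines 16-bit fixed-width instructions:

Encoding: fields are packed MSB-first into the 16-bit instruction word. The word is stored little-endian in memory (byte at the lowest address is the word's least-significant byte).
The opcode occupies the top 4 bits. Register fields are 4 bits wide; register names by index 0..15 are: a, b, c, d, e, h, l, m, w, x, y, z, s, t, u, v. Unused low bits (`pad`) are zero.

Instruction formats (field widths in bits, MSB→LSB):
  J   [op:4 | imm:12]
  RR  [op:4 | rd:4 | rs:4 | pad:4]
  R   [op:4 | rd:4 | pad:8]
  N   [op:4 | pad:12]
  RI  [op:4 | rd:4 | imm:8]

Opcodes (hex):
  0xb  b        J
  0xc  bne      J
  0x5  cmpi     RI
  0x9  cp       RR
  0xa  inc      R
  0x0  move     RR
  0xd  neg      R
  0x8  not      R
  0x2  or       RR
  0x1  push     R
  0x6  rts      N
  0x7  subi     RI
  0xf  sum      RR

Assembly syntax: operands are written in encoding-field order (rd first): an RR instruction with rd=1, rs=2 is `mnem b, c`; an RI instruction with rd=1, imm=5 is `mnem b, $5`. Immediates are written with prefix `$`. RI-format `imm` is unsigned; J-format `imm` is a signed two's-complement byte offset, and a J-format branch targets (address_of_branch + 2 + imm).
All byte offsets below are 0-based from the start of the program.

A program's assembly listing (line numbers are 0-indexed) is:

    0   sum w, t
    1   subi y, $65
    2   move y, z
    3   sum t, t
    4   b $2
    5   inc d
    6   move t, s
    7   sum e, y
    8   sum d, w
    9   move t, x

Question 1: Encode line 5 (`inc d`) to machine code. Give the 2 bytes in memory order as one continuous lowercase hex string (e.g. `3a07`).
00a3

5. inc fields op=0xa:4|rd=3:4|pad=0:8 → word a300h → 00 a3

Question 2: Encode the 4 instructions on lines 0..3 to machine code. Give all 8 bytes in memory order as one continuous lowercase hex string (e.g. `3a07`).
line 0 (sum): pack op=0xf:4|rd=8:4|rs=13:4|pad=0:4 = 0xf8d0; little→ d0 f8
line 1 (subi): pack op=0x7:4|rd=10:4|imm=65:8 = 0x7a41; little→ 41 7a
line 2 (move): pack op=0x0:4|rd=10:4|rs=11:4|pad=0:4 = 0x0ab0; little→ b0 0a
line 3 (sum): pack op=0xf:4|rd=13:4|rs=13:4|pad=0:4 = 0xfdd0; little→ d0 fd

d0f8417ab00ad0fd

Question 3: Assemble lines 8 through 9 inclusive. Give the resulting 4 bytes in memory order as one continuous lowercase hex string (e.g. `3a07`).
line 8 (sum): pack op=0xf:4|rd=3:4|rs=8:4|pad=0:4 = 0xf380; little→ 80 f3
line 9 (move): pack op=0x0:4|rd=13:4|rs=9:4|pad=0:4 = 0x0d90; little→ 90 0d

80f3900d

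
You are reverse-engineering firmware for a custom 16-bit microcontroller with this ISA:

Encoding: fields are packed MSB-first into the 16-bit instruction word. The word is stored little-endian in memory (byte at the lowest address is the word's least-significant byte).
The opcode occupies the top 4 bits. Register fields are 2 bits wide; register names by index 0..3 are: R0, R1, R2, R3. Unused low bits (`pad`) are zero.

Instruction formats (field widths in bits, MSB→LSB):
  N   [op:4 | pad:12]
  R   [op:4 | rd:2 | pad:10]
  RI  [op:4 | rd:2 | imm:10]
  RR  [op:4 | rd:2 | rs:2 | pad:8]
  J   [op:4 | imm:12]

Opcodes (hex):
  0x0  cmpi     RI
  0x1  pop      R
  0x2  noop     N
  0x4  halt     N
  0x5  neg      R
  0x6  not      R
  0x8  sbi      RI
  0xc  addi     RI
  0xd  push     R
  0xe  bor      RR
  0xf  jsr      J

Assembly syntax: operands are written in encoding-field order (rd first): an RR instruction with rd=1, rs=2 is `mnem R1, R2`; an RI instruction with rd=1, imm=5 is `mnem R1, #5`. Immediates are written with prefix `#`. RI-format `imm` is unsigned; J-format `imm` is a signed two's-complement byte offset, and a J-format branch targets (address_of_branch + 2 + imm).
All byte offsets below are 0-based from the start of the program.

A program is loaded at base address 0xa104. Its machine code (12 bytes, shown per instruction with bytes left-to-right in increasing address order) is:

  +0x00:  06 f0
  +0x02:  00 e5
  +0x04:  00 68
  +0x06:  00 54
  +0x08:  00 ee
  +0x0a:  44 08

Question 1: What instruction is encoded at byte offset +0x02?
+0x02: 00 e5 ⇒ word 0xe500 (little)
  opcode bits[15:12]=0xe: bor/RR
  rd@[11:10]=0x1 ⇒ R1
  rs@[9:8]=0x1 ⇒ R1

bor R1, R1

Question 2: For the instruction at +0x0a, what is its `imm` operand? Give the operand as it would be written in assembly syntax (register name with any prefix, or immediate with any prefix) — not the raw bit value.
+0x0a: 44 08 ⇒ word 0x0844 (little)
  op=0x0844>>12=0x0 ⇒ cmpi (RI)
  rd@[11:10]=0x2 ⇒ R2
  imm@[9:0]=0x44 ⇒ #68

#68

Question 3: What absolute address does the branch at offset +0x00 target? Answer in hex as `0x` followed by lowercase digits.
off 0x00: read 06 f0 as little → 0xf006
  opcode bits[15:12]=0xf: jsr/J
  imm: (w>>0)&0xfff=0x6 → #6
  target = base 0xa104 + off 0x00 + 2 + imm 6 = 0xa10c

0xa10c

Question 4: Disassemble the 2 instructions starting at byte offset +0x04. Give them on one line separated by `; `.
[04] 00 68 → 0x6800
  op=0x6800>>12=0x6 ⇒ not (R)
  [11:10] rd=2 = R2
[06] 00 54 → 0x5400
  op=0x5400>>12=0x5 ⇒ neg (R)
  [11:10] rd=1 = R1

not R2; neg R1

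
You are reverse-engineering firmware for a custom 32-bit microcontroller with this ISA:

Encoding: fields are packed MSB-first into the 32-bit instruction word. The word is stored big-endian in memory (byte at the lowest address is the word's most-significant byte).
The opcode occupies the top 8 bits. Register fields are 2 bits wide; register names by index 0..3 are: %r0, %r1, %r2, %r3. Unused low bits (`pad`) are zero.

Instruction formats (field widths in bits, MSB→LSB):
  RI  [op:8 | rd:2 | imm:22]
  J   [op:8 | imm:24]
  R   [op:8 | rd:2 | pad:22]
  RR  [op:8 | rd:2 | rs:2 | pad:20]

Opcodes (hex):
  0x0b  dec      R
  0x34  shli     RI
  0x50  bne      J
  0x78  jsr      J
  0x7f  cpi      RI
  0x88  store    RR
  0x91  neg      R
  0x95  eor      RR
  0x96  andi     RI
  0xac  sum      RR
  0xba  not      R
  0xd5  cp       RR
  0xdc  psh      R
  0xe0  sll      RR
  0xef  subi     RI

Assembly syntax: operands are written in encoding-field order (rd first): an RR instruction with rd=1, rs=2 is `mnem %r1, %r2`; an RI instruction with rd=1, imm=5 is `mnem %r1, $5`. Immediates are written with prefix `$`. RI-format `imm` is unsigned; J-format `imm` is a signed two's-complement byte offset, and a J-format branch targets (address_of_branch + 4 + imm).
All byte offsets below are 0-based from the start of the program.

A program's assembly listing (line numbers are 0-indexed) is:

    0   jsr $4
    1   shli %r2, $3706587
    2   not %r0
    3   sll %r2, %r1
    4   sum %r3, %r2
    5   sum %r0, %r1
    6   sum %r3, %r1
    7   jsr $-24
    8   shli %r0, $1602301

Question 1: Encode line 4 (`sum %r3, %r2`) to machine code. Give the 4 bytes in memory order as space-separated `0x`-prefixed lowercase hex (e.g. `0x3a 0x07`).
0xac 0xe0 0x00 0x00

4. sum fields op=0xac:8|rd=3:2|rs=2:2|pad=0:20 → word ace00000h → ac e0 00 00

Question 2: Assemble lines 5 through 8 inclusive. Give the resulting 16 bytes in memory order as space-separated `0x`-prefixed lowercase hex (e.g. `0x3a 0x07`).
5. sum fields op=0xac:8|rd=0:2|rs=1:2|pad=0:20 → word ac100000h → ac 10 00 00
6. sum fields op=0xac:8|rd=3:2|rs=1:2|pad=0:20 → word acd00000h → ac d0 00 00
7. jsr fields op=0x78:8|imm=-24:24 → word 78ffffe8h → 78 ff ff e8
8. shli fields op=0x34:8|rd=0:2|imm=1602301:22 → word 341872fdh → 34 18 72 fd

0xac 0x10 0x00 0x00 0xac 0xd0 0x00 0x00 0x78 0xff 0xff 0xe8 0x34 0x18 0x72 0xfd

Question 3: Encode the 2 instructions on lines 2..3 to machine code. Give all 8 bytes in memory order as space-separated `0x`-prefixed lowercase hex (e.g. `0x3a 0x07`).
L2: not op=0xba:8|rd=0:2|pad=0:22 ⇒ 0xba000000 ⇒ big ba 00 00 00
L3: sll op=0xe0:8|rd=2:2|rs=1:2|pad=0:20 ⇒ 0xe0900000 ⇒ big e0 90 00 00

0xba 0x00 0x00 0x00 0xe0 0x90 0x00 0x00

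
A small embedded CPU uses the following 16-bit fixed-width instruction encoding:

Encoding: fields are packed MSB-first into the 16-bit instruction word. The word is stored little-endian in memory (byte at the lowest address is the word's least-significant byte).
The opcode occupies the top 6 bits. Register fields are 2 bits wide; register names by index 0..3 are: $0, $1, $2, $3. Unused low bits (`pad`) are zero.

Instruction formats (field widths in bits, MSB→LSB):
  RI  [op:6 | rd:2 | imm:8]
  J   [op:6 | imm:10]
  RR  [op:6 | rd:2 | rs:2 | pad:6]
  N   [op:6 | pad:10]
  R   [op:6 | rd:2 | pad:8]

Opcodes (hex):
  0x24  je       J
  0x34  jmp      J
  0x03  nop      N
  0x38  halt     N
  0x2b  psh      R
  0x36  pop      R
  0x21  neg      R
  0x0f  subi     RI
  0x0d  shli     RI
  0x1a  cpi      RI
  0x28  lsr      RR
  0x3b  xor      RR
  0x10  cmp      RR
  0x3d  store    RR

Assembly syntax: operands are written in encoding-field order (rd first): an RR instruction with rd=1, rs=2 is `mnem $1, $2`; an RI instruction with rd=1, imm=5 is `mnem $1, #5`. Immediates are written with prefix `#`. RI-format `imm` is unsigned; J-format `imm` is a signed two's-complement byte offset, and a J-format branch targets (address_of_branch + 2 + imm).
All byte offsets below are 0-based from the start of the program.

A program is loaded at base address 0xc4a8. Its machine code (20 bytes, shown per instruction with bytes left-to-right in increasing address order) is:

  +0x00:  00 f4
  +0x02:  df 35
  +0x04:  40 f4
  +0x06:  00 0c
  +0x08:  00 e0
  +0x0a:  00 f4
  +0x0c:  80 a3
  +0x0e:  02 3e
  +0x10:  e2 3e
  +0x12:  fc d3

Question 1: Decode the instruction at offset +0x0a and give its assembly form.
store $0, $0

+0x0a: 00 f4 ⇒ word 0xf400 (little)
  top 6b → 0x3d → store [RR]
  rd@[9:8]=0x0 ⇒ $0
  rs@[7:6]=0x0 ⇒ $0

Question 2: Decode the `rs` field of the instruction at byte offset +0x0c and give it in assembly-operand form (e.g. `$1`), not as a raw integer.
[0c] 80 a3 → 0xa380
  top 6b → 0x28 → lsr [RR]
  rd: (w>>8)&0x3=0x3 → $3
  rs: (w>>6)&0x3=0x2 → $2

$2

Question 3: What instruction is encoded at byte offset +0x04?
store $0, $1

@+04  little-endian(40 f4) = 0xf440
  op=0xf440>>10=0x3d ⇒ store (RR)
  rd: (w>>8)&0x3=0x0 → $0
  rs: (w>>6)&0x3=0x1 → $1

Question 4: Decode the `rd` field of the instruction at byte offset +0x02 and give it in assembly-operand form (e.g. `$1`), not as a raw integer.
$1

[02] df 35 → 0x35df
  top 6b → 0xd → shli [RI]
  rd: (w>>8)&0x3=0x1 → $1
  imm: (w>>0)&0xff=0xdf → #223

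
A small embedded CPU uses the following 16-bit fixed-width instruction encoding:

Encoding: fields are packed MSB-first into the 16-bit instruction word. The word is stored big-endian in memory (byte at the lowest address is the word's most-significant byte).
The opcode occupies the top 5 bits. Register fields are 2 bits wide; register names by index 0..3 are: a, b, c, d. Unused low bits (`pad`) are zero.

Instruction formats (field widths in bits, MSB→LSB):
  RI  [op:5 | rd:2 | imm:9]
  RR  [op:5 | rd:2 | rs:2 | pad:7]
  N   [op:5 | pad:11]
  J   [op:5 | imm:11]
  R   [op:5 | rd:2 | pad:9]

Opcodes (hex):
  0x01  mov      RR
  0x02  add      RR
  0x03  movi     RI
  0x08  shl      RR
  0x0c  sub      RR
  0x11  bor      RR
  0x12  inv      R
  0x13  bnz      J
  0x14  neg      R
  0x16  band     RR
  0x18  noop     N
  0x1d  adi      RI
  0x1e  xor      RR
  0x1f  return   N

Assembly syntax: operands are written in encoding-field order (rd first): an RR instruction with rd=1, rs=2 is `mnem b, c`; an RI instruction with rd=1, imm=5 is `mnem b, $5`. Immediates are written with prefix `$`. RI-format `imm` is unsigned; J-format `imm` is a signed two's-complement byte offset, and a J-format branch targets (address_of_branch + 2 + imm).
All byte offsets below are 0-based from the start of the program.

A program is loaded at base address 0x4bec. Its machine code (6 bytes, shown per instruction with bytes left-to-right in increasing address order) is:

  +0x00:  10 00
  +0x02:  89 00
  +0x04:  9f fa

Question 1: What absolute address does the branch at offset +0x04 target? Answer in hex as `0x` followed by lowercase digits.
0x4bec

[04] 9f fa → 0x9ffa
  opcode bits[15:11]=0x13: bnz/J
  imm@[10:0]=0x7fa (s11→-6) ⇒ $-6
  target = base 0x4bec + off 0x04 + 2 + imm -6 = 0x4bec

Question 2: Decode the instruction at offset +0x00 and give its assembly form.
add a, a

[00] 10 00 → 0x1000
  opcode bits[15:11]=0x2: add/RR
  rd: (w>>9)&0x3=0x0 → a
  rs: (w>>7)&0x3=0x0 → a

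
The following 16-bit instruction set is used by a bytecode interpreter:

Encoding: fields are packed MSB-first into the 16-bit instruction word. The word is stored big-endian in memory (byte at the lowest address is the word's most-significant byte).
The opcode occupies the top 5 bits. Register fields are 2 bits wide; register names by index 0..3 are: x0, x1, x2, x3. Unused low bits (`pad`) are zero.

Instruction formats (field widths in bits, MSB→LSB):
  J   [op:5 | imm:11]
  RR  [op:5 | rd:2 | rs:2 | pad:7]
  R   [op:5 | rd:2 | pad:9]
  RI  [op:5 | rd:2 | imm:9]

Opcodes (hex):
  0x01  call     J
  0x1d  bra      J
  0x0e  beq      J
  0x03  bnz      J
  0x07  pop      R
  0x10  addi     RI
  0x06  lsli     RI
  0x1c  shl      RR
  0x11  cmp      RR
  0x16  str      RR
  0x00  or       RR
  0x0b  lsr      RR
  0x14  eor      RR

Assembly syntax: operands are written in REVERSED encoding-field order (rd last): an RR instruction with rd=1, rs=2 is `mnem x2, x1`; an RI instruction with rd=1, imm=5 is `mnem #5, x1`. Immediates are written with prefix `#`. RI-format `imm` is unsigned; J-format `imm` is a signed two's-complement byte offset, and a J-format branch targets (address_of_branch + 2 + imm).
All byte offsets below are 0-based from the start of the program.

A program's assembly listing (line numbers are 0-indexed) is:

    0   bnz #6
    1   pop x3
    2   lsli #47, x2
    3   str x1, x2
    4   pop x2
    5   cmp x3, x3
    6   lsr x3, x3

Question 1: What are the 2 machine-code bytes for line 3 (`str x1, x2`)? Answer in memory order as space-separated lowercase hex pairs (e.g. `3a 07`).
b4 80

3. str fields op=0x16:5|rd=2:2|rs=1:2|pad=0:7 → word b480h → b4 80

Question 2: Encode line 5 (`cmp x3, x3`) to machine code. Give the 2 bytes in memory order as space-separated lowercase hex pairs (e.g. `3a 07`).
line 5 (cmp): pack op=0x11:5|rd=3:2|rs=3:2|pad=0:7 = 0x8f80; big→ 8f 80

8f 80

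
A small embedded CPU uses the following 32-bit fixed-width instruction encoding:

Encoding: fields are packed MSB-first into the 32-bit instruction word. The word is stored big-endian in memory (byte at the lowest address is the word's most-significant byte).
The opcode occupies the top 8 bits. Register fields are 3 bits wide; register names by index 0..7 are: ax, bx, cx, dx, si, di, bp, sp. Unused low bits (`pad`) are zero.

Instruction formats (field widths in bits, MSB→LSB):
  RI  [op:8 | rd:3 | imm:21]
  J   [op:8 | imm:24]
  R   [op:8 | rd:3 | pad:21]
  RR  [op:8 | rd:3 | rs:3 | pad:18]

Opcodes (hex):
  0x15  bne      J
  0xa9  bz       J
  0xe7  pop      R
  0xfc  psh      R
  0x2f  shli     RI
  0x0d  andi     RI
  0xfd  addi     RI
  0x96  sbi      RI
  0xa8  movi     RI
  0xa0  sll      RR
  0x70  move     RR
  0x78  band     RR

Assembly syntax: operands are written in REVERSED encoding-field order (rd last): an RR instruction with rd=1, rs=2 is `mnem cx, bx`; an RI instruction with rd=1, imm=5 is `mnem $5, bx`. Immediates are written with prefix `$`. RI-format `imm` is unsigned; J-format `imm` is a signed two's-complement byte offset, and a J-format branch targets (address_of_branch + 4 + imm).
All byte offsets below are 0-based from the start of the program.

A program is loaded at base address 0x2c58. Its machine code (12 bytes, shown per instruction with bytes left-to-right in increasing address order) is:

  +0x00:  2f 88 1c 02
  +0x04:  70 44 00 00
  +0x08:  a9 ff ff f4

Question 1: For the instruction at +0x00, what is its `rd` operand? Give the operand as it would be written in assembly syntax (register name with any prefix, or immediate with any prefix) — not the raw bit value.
off 0x00: read 2f 88 1c 02 as big → 0x2f881c02
  top 8b → 0x2f → shli [RI]
  [23:21] rd=4 = si
  [20:0] imm=531458 = $531458

si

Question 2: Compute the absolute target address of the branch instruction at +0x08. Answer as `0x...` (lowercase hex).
+0x08: a9 ff ff f4 ⇒ word 0xa9fffff4 (big)
  op=0xa9fffff4>>24=0xa9 ⇒ bz (J)
  imm@[23:0]=0xfffff4 (s24→-12) ⇒ $-12
  target = base 0x2c58 + off 0x08 + 4 + imm -12 = 0x2c58

0x2c58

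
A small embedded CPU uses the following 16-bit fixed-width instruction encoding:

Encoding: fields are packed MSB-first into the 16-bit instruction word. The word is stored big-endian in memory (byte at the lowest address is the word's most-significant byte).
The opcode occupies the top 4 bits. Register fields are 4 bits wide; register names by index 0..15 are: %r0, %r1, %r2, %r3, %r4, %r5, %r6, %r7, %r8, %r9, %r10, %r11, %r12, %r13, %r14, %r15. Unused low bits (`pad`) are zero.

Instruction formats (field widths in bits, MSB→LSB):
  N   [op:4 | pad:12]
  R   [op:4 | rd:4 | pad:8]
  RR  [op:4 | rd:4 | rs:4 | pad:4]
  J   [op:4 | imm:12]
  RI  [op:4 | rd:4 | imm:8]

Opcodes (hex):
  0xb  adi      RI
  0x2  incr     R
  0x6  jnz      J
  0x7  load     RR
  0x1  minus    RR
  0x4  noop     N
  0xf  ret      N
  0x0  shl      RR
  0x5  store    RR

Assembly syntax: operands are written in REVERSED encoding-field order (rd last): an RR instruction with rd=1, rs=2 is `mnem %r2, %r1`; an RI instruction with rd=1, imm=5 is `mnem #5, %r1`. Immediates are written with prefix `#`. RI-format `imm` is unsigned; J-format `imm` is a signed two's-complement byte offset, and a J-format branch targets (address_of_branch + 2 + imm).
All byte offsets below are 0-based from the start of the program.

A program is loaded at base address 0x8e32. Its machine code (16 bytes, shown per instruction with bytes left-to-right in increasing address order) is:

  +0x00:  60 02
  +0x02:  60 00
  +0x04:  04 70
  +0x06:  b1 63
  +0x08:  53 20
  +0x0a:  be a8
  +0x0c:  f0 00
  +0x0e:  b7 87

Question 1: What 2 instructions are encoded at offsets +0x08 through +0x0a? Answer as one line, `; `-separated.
+0x08: 53 20 ⇒ word 0x5320 (big)
  opcode bits[15:12]=0x5: store/RR
  rd@[11:8]=0x3 ⇒ %r3
  rs@[7:4]=0x2 ⇒ %r2
+0x0a: be a8 ⇒ word 0xbea8 (big)
  opcode bits[15:12]=0xb: adi/RI
  rd@[11:8]=0xe ⇒ %r14
  imm@[7:0]=0xa8 ⇒ #168

store %r2, %r3; adi #168, %r14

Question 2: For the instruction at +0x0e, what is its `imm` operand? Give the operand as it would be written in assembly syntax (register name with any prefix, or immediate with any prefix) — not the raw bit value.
off 0x0e: read b7 87 as big → 0xb787
  top 4b → 0xb → adi [RI]
  [11:8] rd=7 = %r7
  [7:0] imm=135 = #135

#135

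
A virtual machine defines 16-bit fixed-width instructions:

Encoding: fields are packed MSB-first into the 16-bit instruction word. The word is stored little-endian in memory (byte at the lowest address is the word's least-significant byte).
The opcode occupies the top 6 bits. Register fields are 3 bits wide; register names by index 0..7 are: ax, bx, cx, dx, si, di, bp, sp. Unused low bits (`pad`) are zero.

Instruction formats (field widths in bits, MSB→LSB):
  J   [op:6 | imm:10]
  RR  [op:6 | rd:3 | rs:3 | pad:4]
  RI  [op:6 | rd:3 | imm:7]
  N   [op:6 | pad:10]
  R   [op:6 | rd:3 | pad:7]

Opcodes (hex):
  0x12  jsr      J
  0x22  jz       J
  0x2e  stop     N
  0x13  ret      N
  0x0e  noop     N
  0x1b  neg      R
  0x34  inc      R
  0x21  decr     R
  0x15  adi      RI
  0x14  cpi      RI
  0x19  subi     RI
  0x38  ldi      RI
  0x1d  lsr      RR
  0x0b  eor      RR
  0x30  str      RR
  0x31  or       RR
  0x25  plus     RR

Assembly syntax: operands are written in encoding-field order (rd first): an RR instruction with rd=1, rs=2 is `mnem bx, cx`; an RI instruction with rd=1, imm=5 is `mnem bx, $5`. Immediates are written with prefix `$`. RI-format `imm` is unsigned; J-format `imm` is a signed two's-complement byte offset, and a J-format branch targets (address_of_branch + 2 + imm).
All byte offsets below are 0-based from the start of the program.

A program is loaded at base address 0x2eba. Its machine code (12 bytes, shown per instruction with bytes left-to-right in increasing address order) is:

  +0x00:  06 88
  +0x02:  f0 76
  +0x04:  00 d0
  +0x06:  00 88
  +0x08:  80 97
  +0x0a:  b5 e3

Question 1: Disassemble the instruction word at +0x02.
[02] f0 76 → 0x76f0
  opcode bits[15:10]=0x1d: lsr/RR
  [9:7] rd=5 = di
  [6:4] rs=7 = sp

lsr di, sp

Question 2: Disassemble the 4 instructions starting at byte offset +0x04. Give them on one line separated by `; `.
inc ax; jz $0; plus sp, ax; ldi sp, $53

@+04  little-endian(00 d0) = 0xd000
  op=0xd000>>10=0x34 ⇒ inc (R)
  rd: (w>>7)&0x7=0x0 → ax
@+06  little-endian(00 88) = 0x8800
  op=0x8800>>10=0x22 ⇒ jz (J)
  imm: (w>>0)&0x3ff=0x0 → $0
@+08  little-endian(80 97) = 0x9780
  op=0x9780>>10=0x25 ⇒ plus (RR)
  rd: (w>>7)&0x7=0x7 → sp
  rs: (w>>4)&0x7=0x0 → ax
@+0a  little-endian(b5 e3) = 0xe3b5
  op=0xe3b5>>10=0x38 ⇒ ldi (RI)
  rd: (w>>7)&0x7=0x7 → sp
  imm: (w>>0)&0x7f=0x35 → $53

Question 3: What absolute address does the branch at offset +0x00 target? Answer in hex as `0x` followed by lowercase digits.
off 0x00: read 06 88 as little → 0x8806
  top 6b → 0x22 → jz [J]
  [9:0] imm=6 = $6
  target = base 0x2eba + off 0x00 + 2 + imm 6 = 0x2ec2

0x2ec2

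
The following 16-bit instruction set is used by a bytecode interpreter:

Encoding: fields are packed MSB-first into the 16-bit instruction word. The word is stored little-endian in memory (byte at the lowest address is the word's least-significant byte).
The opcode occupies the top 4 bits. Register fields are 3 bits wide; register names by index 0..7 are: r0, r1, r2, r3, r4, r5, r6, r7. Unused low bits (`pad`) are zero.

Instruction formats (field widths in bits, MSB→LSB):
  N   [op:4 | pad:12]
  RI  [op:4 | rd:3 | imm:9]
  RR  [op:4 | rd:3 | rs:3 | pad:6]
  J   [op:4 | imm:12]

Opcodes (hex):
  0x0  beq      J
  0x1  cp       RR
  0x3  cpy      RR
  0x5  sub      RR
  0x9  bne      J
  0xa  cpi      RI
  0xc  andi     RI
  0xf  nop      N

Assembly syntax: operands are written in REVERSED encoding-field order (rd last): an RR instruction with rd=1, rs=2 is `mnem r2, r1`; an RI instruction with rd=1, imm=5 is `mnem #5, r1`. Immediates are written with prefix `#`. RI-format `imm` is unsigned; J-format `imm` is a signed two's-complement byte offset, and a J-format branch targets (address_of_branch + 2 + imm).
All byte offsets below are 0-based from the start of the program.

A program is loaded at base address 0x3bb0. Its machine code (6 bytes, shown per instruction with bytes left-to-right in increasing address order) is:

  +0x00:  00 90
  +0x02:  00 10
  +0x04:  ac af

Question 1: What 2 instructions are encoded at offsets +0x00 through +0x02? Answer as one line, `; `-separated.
bne #0; cp r0, r0

[00] 00 90 → 0x9000
  top 4b → 0x9 → bne [J]
  imm@[11:0]=0x0 ⇒ #0
[02] 00 10 → 0x1000
  top 4b → 0x1 → cp [RR]
  rd@[11:9]=0x0 ⇒ r0
  rs@[8:6]=0x0 ⇒ r0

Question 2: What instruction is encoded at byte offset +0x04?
@+04  little-endian(ac af) = 0xafac
  op=0xafac>>12=0xa ⇒ cpi (RI)
  [11:9] rd=7 = r7
  [8:0] imm=428 = #428

cpi #428, r7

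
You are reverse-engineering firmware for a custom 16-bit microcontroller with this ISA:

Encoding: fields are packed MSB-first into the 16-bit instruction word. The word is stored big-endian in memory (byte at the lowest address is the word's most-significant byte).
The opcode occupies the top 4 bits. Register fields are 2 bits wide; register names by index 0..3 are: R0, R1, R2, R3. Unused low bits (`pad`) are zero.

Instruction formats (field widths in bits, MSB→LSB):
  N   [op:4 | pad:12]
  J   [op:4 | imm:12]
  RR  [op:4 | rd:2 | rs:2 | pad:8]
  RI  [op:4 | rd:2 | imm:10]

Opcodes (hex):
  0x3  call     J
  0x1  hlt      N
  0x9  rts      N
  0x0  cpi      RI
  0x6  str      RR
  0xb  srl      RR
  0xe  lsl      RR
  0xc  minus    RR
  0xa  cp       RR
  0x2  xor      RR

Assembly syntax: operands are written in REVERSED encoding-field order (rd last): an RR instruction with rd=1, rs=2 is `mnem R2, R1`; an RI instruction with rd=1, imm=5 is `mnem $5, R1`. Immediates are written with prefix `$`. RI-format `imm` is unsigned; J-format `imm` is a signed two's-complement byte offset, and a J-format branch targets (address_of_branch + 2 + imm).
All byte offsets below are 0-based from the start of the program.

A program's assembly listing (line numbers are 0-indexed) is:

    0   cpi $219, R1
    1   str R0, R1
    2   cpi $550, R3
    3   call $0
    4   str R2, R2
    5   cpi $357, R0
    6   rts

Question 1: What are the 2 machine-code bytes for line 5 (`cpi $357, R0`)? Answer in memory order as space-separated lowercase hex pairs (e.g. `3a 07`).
line 5 (cpi): pack op=0x0:4|rd=0:2|imm=357:10 = 0x0165; big→ 01 65

01 65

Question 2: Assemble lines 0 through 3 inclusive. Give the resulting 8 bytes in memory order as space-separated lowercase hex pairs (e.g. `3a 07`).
0. cpi fields op=0x0:4|rd=1:2|imm=219:10 → word 04dbh → 04 db
1. str fields op=0x6:4|rd=1:2|rs=0:2|pad=0:8 → word 6400h → 64 00
2. cpi fields op=0x0:4|rd=3:2|imm=550:10 → word 0e26h → 0e 26
3. call fields op=0x3:4|imm=0:12 → word 3000h → 30 00

04 db 64 00 0e 26 30 00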